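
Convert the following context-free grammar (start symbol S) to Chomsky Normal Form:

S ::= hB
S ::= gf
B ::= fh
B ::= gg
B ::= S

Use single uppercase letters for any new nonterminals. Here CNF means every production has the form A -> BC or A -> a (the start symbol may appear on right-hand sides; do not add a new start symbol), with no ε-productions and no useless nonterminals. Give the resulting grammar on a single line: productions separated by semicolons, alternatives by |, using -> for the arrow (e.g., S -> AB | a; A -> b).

S -> CB | DA; A -> f; B -> AC | CB | DA | DD; C -> h; D -> g

No ε-productions.
After unit-elimination: S -> gf | hB; B -> fh | gf | gg | hB.
TERM: introduce A -> f, D -> g, C -> h and substitute in every rule of length ≥2.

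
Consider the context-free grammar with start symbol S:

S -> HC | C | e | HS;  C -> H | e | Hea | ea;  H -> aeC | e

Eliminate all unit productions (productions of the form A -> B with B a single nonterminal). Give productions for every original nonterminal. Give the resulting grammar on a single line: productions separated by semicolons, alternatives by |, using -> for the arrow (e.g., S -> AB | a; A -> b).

S -> e | HC | HS | ea | Hea | aeC; C -> e | ea | Hea | aeC; H -> e | aeC

Unit productions: C->H, S->C.
Unit pairs (A ⇒* B via units): (C,H), (S,C), (S,H).
S: inherits non-unit rules of {C, H, S} → HC | HS | Hea | aeC | e | ea.
C: inherits non-unit rules of {C, H} → Hea | aeC | e | ea.
H: inherits non-unit rules of {H} → aeC | e.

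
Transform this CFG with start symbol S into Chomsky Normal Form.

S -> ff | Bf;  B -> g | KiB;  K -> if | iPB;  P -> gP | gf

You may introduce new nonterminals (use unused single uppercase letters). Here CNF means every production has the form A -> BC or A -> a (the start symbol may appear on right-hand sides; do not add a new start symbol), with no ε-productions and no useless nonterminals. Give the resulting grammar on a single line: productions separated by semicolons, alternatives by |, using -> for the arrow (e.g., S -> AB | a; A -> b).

No ε-productions.
No unit productions to eliminate.
TERM: introduce C -> f, D -> g, A -> i and substitute in every rule of length ≥2.
BIN: B -> KAB becomes B -> KE, E -> AB; K -> APB becomes K -> AF, F -> PB.

S -> BC | CC; A -> i; B -> g | KE; C -> f; D -> g; E -> AB; F -> PB; K -> AC | AF; P -> DC | DP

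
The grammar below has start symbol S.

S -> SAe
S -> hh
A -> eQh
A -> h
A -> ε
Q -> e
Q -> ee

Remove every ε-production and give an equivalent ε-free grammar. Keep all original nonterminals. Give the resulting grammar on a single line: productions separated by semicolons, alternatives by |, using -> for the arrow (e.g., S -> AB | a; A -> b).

S -> Se | hh | SAe; A -> h | eQh; Q -> e | ee

Nullable set: {A}.
S -> SAe: A nullable, giving SAe | Se.
Drop A -> ε.
Unchanged (no nullable symbols): S -> hh; A -> eQh; A -> h; Q -> e; Q -> ee.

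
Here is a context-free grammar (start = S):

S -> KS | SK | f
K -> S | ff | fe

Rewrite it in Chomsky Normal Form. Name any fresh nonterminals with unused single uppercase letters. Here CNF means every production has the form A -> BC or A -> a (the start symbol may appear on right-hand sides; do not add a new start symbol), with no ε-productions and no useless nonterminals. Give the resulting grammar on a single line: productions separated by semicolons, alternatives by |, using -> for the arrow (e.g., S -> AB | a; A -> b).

No ε-productions.
After unit-elimination: S -> f | KS | SK; K -> f | KS | SK | fe | ff.
TERM: introduce B -> e, A -> f and substitute in every rule of length ≥2.

S -> f | KS | SK; A -> f; B -> e; K -> f | AA | AB | KS | SK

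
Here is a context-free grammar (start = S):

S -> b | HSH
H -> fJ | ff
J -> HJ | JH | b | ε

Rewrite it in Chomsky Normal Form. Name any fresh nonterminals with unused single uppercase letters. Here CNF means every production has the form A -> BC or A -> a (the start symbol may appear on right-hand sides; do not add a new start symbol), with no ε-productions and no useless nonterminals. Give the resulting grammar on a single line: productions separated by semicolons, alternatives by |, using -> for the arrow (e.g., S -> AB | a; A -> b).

S -> b | HB; A -> f; B -> SH; H -> f | AA | AJ; J -> b | f | AA | AJ | HJ | JH

Nullable: {J}; after ε-elimination: S -> b | HSH; H -> f | fJ | ff; J -> H | b | HJ | JH.
After unit-elimination: S -> b | HSH; H -> f | fJ | ff; J -> b | f | HJ | JH | fJ | ff.
TERM: introduce A -> f and substitute in every rule of length ≥2.
BIN: S -> HSH becomes S -> HB, B -> SH.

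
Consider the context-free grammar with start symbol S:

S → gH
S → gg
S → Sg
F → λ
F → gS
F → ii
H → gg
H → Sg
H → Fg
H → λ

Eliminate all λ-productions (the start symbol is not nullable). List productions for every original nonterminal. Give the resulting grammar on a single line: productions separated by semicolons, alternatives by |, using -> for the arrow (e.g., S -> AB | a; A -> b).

Nullable set: {F, H}.
S -> gH: H nullable, giving g | gH.
Drop F -> λ.
Drop H -> λ.
H -> Fg: F nullable, giving Fg | g.
Unchanged (no nullable symbols): S -> Sg; S -> gg; F -> gS; F -> ii; H -> Sg; H -> gg.

S -> g | Sg | gH | gg; F -> gS | ii; H -> g | Fg | Sg | gg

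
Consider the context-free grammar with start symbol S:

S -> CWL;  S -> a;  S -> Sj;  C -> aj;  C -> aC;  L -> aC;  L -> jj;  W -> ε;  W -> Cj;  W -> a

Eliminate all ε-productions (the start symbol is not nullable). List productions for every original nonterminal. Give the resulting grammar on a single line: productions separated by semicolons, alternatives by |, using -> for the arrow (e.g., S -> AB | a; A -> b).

Nullable set: {W}.
S -> CWL: W nullable, giving CL | CWL.
Drop W -> ε.
Unchanged (no nullable symbols): S -> Sj; S -> a; C -> aC; C -> aj; L -> aC; L -> jj; W -> Cj; W -> a.

S -> a | CL | Sj | CWL; C -> aC | aj; L -> aC | jj; W -> a | Cj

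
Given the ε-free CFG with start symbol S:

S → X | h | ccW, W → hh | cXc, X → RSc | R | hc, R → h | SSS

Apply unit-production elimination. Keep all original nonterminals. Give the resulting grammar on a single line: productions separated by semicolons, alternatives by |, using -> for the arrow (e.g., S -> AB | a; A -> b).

Unit productions: S->X, X->R.
Unit pairs (A ⇒* B via units): (S,R), (S,X), (X,R).
S: inherits non-unit rules of {R, S, X} → RSc | SSS | ccW | h | hc.
R: inherits non-unit rules of {R} → SSS | h.
W: inherits non-unit rules of {W} → cXc | hh.
X: inherits non-unit rules of {R, X} → RSc | SSS | h | hc.

S -> h | hc | RSc | SSS | ccW; R -> h | SSS; W -> hh | cXc; X -> h | hc | RSc | SSS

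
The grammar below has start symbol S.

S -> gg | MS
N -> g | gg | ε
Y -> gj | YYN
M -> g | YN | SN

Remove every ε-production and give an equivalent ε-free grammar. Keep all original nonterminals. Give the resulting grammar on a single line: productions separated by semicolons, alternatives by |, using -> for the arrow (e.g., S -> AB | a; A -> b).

S -> MS | gg; M -> S | Y | g | SN | YN; N -> g | gg; Y -> YY | gj | YYN

Nullable set: {N}.
M -> SN: N nullable, giving S | SN.
M -> YN: N nullable, giving Y | YN.
Drop N -> ε.
Y -> YYN: N nullable, giving YY | YYN.
Unchanged (no nullable symbols): S -> MS; S -> gg; M -> g; N -> g; N -> gg; Y -> gj.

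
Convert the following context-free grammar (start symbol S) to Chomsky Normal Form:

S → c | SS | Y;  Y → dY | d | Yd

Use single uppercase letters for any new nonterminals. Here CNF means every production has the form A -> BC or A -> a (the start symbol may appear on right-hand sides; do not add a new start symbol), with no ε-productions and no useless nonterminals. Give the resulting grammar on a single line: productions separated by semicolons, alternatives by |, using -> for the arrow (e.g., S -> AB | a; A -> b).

No ε-productions.
After unit-elimination: S -> c | d | SS | Yd | dY; Y -> d | Yd | dY.
TERM: introduce A -> d and substitute in every rule of length ≥2.

S -> c | d | AY | SS | YA; A -> d; Y -> d | AY | YA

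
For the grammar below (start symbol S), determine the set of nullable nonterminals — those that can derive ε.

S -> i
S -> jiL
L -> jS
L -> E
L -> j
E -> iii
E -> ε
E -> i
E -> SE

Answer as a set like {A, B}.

Directly nullable (have an ε-rule): {E}.
L is nullable via L -> E (every symbol on the right is already known nullable).
Not nullable: S — each has a terminal in every rule's right-hand side or depends on a non-nullable symbol.

{E, L}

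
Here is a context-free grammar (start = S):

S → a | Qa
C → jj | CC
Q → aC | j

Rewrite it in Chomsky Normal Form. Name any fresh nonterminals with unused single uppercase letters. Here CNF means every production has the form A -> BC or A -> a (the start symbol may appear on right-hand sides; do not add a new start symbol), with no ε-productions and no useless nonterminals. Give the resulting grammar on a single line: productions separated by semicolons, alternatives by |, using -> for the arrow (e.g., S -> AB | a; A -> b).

No ε-productions.
No unit productions to eliminate.
TERM: introduce B -> a, A -> j and substitute in every rule of length ≥2.

S -> a | QB; A -> j; B -> a; C -> AA | CC; Q -> j | BC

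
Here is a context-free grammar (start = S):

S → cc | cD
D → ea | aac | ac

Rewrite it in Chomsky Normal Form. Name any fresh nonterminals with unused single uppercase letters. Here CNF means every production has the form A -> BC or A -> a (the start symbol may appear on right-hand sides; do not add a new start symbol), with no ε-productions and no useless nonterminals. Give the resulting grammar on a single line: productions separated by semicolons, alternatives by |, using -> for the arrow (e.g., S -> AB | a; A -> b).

No ε-productions.
No unit productions to eliminate.
TERM: introduce A -> a, B -> c, C -> e and substitute in every rule of length ≥2.
BIN: D -> AAB becomes D -> AE, E -> AB.

S -> BB | BD; A -> a; B -> c; C -> e; D -> AB | AE | CA; E -> AB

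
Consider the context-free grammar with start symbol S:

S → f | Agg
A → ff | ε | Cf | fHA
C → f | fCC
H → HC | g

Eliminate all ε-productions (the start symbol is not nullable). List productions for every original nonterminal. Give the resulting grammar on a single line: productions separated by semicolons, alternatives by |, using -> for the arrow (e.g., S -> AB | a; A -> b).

S -> f | gg | Agg; A -> Cf | fH | ff | fHA; C -> f | fCC; H -> g | HC

Nullable set: {A}.
S -> Agg: A nullable, giving Agg | gg.
Drop A -> ε.
A -> fHA: A nullable, giving fH | fHA.
Unchanged (no nullable symbols): S -> f; A -> Cf; A -> ff; C -> f; C -> fCC; H -> HC; H -> g.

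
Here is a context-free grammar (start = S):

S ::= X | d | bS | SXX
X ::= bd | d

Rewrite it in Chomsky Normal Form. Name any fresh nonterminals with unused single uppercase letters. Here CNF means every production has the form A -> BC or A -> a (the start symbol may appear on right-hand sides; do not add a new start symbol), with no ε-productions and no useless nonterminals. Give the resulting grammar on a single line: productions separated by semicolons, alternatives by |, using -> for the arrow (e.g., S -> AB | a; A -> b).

S -> d | AB | AS | SC; A -> b; B -> d; C -> XX; X -> d | AB

No ε-productions.
After unit-elimination: S -> d | bS | bd | SXX; X -> d | bd.
TERM: introduce A -> b, B -> d and substitute in every rule of length ≥2.
BIN: S -> SXX becomes S -> SC, C -> XX.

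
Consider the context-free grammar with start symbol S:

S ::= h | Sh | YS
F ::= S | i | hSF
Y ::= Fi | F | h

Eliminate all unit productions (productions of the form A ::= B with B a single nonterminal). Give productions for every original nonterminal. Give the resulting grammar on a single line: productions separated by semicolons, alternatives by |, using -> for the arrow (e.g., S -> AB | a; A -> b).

S -> h | Sh | YS; F -> h | i | Sh | YS | hSF; Y -> h | i | Fi | Sh | YS | hSF

Unit productions: F->S, Y->F.
Unit pairs (A ⇒* B via units): (F,S), (Y,F), (Y,S).
S: inherits non-unit rules of {S} → Sh | YS | h.
F: inherits non-unit rules of {F, S} → Sh | YS | h | hSF | i.
Y: inherits non-unit rules of {F, S, Y} → Fi | Sh | YS | h | hSF | i.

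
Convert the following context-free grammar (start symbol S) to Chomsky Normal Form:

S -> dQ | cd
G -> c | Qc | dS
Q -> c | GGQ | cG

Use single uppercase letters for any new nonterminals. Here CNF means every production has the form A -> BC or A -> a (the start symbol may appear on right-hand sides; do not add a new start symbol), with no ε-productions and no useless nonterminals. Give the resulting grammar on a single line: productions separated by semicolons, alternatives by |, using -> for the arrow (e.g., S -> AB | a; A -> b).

S -> AB | BQ; A -> c; B -> d; C -> GQ; G -> c | BS | QA; Q -> c | AG | GC

No ε-productions.
No unit productions to eliminate.
TERM: introduce A -> c, B -> d and substitute in every rule of length ≥2.
BIN: Q -> GGQ becomes Q -> GC, C -> GQ.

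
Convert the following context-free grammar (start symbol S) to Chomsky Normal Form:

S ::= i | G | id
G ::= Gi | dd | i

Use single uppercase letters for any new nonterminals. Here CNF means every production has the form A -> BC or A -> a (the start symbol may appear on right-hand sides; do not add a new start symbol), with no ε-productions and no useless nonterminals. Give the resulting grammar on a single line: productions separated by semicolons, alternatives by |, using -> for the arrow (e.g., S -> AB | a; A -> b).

No ε-productions.
After unit-elimination: S -> i | Gi | dd | id; G -> i | Gi | dd.
TERM: introduce B -> d, A -> i and substitute in every rule of length ≥2.

S -> i | AB | BB | GA; A -> i; B -> d; G -> i | BB | GA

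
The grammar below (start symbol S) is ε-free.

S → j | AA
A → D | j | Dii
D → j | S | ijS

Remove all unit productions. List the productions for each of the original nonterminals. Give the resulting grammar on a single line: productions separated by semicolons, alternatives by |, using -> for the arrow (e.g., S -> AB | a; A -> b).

S -> j | AA; A -> j | AA | Dii | ijS; D -> j | AA | ijS

Unit productions: A->D, D->S.
Unit pairs (A ⇒* B via units): (A,D), (A,S), (D,S).
S: inherits non-unit rules of {S} → AA | j.
A: inherits non-unit rules of {A, D, S} → AA | Dii | ijS | j.
D: inherits non-unit rules of {D, S} → AA | ijS | j.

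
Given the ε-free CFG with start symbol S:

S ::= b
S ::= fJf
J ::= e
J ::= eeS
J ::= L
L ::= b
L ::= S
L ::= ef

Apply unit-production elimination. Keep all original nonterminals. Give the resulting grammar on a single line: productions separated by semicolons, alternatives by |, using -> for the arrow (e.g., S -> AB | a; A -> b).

Unit productions: J->L, L->S.
Unit pairs (A ⇒* B via units): (J,L), (J,S), (L,S).
S: inherits non-unit rules of {S} → b | fJf.
J: inherits non-unit rules of {J, L, S} → b | e | eeS | ef | fJf.
L: inherits non-unit rules of {L, S} → b | ef | fJf.

S -> b | fJf; J -> b | e | ef | eeS | fJf; L -> b | ef | fJf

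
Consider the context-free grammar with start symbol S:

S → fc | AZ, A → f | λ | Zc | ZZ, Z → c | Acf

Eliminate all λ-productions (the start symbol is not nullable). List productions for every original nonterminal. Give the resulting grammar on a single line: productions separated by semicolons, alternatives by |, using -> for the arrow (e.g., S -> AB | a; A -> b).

Nullable set: {A}.
S -> AZ: A nullable, giving AZ | Z.
Drop A -> λ.
Z -> Acf: A nullable, giving Acf | cf.
Unchanged (no nullable symbols): S -> fc; A -> ZZ; A -> Zc; A -> f; Z -> c.

S -> Z | AZ | fc; A -> f | ZZ | Zc; Z -> c | cf | Acf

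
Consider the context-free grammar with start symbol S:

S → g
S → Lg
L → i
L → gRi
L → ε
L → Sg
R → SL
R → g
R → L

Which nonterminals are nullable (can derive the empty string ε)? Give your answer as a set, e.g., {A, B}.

{L, R}

Directly nullable (have an ε-rule): {L}.
R is nullable via R -> L (every symbol on the right is already known nullable).
Not nullable: S — each has a terminal in every rule's right-hand side or depends on a non-nullable symbol.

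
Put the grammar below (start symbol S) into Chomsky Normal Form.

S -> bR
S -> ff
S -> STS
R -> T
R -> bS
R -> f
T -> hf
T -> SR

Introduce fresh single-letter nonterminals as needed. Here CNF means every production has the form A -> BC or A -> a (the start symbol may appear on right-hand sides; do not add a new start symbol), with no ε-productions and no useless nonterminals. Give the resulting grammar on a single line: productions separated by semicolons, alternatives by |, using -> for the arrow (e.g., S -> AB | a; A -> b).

No ε-productions.
After unit-elimination: S -> bR | ff | STS; R -> f | SR | bS | hf; T -> SR | hf.
TERM: introduce A -> b, C -> f, B -> h and substitute in every rule of length ≥2.
BIN: S -> STS becomes S -> SD, D -> TS.

S -> AR | CC | SD; A -> b; B -> h; C -> f; D -> TS; R -> f | AS | BC | SR; T -> BC | SR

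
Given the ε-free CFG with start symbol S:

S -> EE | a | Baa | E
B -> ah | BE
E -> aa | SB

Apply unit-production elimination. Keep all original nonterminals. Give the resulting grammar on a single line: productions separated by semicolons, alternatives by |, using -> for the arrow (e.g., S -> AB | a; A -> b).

Unit productions: S->E.
Unit pairs (A ⇒* B via units): (S,E).
S: inherits non-unit rules of {E, S} → Baa | EE | SB | a | aa.
B: inherits non-unit rules of {B} → BE | ah.
E: inherits non-unit rules of {E} → SB | aa.

S -> a | EE | SB | aa | Baa; B -> BE | ah; E -> SB | aa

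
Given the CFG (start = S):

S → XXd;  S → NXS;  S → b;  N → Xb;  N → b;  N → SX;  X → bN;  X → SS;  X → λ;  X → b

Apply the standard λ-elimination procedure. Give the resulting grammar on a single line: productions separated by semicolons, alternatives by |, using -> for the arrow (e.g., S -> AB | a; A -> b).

S -> b | d | NS | Xd | NXS | XXd; N -> S | b | SX | Xb; X -> b | SS | bN

Nullable set: {X}.
S -> NXS: X nullable, giving NS | NXS.
S -> XXd: X, X nullable, giving XXd | Xd | d.
N -> SX: X nullable, giving S | SX.
N -> Xb: X nullable, giving Xb | b.
Drop X -> λ.
Unchanged (no nullable symbols): S -> b; N -> b; X -> SS; X -> b; X -> bN.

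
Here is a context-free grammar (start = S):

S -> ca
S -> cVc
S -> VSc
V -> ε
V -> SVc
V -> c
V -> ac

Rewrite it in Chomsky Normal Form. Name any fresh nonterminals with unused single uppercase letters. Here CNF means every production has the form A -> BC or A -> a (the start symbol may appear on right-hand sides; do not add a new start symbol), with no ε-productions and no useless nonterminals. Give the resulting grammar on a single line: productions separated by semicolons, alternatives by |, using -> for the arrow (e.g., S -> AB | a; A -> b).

S -> AA | AB | AC | SA | VD; A -> c; B -> a; C -> VA; D -> SA; E -> VA; V -> c | BA | SA | SE

Nullable: {V}; after ε-elimination: S -> Sc | ca | cc | VSc | cVc; V -> c | Sc | ac | SVc.
No unit productions to eliminate.
TERM: introduce B -> a, A -> c and substitute in every rule of length ≥2.
BIN: S -> AVA becomes S -> AC, C -> VA; S -> VSA becomes S -> VD, D -> SA; V -> SVA becomes V -> SE, E -> VA.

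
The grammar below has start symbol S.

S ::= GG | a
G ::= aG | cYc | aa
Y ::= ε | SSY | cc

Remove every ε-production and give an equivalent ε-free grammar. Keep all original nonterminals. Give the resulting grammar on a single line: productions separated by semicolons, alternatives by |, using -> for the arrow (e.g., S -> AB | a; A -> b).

Nullable set: {Y}.
G -> cYc: Y nullable, giving cYc | cc.
Drop Y -> ε.
Y -> SSY: Y nullable, giving SS | SSY.
Unchanged (no nullable symbols): S -> GG; S -> a; G -> aG; G -> aa; Y -> cc.

S -> a | GG; G -> aG | aa | cc | cYc; Y -> SS | cc | SSY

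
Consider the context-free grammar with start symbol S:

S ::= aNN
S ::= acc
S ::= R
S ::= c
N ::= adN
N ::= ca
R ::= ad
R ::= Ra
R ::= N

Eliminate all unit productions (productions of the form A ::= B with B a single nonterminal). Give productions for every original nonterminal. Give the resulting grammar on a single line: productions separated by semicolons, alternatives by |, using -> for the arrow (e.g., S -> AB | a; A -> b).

Unit productions: R->N, S->R.
Unit pairs (A ⇒* B via units): (R,N), (S,N), (S,R).
S: inherits non-unit rules of {N, R, S} → Ra | aNN | acc | ad | adN | c | ca.
N: inherits non-unit rules of {N} → adN | ca.
R: inherits non-unit rules of {N, R} → Ra | ad | adN | ca.

S -> c | Ra | ad | ca | aNN | acc | adN; N -> ca | adN; R -> Ra | ad | ca | adN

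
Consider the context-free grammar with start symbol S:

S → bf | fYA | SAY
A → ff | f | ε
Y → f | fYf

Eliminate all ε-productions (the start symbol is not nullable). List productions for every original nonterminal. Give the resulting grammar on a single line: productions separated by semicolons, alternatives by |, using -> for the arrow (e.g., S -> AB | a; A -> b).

Nullable set: {A}.
S -> SAY: A nullable, giving SAY | SY.
S -> fYA: A nullable, giving fY | fYA.
Drop A -> ε.
Unchanged (no nullable symbols): S -> bf; A -> f; A -> ff; Y -> f; Y -> fYf.

S -> SY | bf | fY | SAY | fYA; A -> f | ff; Y -> f | fYf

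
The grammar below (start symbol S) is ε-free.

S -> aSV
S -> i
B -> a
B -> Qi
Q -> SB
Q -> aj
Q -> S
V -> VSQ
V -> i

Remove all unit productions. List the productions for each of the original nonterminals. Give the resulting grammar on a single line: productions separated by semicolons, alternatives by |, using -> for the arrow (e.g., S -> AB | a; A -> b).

S -> i | aSV; B -> a | Qi; Q -> i | SB | aj | aSV; V -> i | VSQ

Unit productions: Q->S.
Unit pairs (A ⇒* B via units): (Q,S).
S: inherits non-unit rules of {S} → aSV | i.
B: inherits non-unit rules of {B} → Qi | a.
Q: inherits non-unit rules of {Q, S} → SB | aSV | aj | i.
V: inherits non-unit rules of {V} → VSQ | i.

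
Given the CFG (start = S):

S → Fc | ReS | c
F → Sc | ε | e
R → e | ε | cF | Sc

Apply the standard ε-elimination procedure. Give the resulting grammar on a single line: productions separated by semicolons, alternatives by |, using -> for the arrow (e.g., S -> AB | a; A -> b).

S -> c | Fc | eS | ReS; F -> e | Sc; R -> c | e | Sc | cF

Nullable set: {F, R}.
S -> Fc: F nullable, giving Fc | c.
S -> ReS: R nullable, giving ReS | eS.
Drop F -> ε.
Drop R -> ε.
R -> cF: F nullable, giving c | cF.
Unchanged (no nullable symbols): S -> c; F -> Sc; F -> e; R -> Sc; R -> e.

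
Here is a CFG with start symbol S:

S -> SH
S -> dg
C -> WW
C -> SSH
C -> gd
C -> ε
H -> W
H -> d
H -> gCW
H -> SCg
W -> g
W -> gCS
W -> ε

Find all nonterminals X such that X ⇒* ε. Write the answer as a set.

Directly nullable (have an ε-rule): {C, W}.
H is nullable via H -> W (every symbol on the right is already known nullable).
Not nullable: S — each has a terminal in every rule's right-hand side or depends on a non-nullable symbol.

{C, H, W}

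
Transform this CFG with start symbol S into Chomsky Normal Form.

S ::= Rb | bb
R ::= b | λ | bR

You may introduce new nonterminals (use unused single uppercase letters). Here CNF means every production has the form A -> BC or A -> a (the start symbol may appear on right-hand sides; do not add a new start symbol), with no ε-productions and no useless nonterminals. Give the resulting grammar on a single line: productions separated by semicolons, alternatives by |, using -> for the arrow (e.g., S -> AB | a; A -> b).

S -> b | AA | RA; A -> b; R -> b | AR

Nullable: {R}; after ε-elimination: S -> b | Rb | bb; R -> b | bR.
No unit productions to eliminate.
TERM: introduce A -> b and substitute in every rule of length ≥2.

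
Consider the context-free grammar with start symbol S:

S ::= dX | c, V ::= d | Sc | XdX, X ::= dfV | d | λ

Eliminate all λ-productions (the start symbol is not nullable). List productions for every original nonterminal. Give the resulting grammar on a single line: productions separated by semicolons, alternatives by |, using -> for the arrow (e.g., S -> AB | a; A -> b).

Nullable set: {X}.
S -> dX: X nullable, giving d | dX.
V -> XdX: X, X nullable, giving Xd | XdX | d | dX.
Drop X -> λ.
Unchanged (no nullable symbols): S -> c; V -> Sc; V -> d; X -> d; X -> dfV.

S -> c | d | dX; V -> d | Sc | Xd | dX | XdX; X -> d | dfV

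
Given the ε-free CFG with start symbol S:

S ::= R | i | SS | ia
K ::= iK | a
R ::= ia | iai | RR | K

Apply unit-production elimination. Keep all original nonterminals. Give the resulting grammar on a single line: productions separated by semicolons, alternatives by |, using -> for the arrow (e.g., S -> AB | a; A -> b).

S -> a | i | RR | SS | iK | ia | iai; K -> a | iK; R -> a | RR | iK | ia | iai

Unit productions: R->K, S->R.
Unit pairs (A ⇒* B via units): (R,K), (S,K), (S,R).
S: inherits non-unit rules of {K, R, S} → RR | SS | a | i | iK | ia | iai.
K: inherits non-unit rules of {K} → a | iK.
R: inherits non-unit rules of {K, R} → RR | a | iK | ia | iai.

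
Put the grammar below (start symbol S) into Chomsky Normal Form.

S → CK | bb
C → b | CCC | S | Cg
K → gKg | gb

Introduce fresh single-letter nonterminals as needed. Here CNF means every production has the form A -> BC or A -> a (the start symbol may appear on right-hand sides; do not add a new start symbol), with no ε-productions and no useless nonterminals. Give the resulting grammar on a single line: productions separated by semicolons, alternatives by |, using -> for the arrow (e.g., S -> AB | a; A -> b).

S -> BB | CK; A -> g; B -> b; C -> b | BB | CA | CD | CK; D -> CC; E -> KA; K -> AB | AE

No ε-productions.
After unit-elimination: S -> CK | bb; C -> b | CK | Cg | bb | CCC; K -> gb | gKg.
TERM: introduce B -> b, A -> g and substitute in every rule of length ≥2.
BIN: C -> CCC becomes C -> CD, D -> CC; K -> AKA becomes K -> AE, E -> KA.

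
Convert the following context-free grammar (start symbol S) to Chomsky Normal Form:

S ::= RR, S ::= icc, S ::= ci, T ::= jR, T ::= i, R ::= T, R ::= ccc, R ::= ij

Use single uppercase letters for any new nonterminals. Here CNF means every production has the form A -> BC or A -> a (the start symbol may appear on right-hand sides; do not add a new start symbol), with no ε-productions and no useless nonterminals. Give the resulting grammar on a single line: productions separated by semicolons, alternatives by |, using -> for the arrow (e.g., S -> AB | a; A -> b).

S -> AB | BE | RR; A -> c; B -> i; C -> j; D -> AA; E -> AA; R -> i | AD | BC | CR

No ε-productions.
After unit-elimination: S -> RR | ci | icc; R -> i | ij | jR | ccc; T -> i | jR.
TERM: introduce A -> c, B -> i, C -> j and substitute in every rule of length ≥2.
BIN: R -> AAA becomes R -> AD, D -> AA; S -> BAA becomes S -> BE, E -> AA.
Drop unreachable/unproductive: T.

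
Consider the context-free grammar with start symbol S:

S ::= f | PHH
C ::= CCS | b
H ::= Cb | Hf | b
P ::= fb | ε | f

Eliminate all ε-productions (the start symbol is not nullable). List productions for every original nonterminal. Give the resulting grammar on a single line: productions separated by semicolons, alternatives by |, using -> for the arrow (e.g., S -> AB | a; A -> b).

S -> f | HH | PHH; C -> b | CCS; H -> b | Cb | Hf; P -> f | fb

Nullable set: {P}.
S -> PHH: P nullable, giving HH | PHH.
Drop P -> ε.
Unchanged (no nullable symbols): S -> f; C -> CCS; C -> b; H -> Cb; H -> Hf; H -> b; P -> f; P -> fb.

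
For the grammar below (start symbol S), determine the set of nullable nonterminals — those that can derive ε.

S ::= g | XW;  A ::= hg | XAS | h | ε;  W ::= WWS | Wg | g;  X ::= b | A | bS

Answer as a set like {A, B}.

{A, X}

Directly nullable (have an ε-rule): {A}.
X is nullable via X -> A (every symbol on the right is already known nullable).
Not nullable: S, W — each has a terminal in every rule's right-hand side or depends on a non-nullable symbol.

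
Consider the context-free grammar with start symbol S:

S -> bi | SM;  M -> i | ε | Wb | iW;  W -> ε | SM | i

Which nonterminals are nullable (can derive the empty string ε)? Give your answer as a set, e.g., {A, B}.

{M, W}

Directly nullable (have an ε-rule): {M, W}.
Not nullable: S — each has a terminal in every rule's right-hand side or depends on a non-nullable symbol.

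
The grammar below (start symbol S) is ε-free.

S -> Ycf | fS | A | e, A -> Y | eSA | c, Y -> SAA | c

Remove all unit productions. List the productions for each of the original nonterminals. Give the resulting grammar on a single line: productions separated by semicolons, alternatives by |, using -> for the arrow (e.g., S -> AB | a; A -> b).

S -> c | e | fS | SAA | Ycf | eSA; A -> c | SAA | eSA; Y -> c | SAA

Unit productions: A->Y, S->A.
Unit pairs (A ⇒* B via units): (A,Y), (S,A), (S,Y).
S: inherits non-unit rules of {A, S, Y} → SAA | Ycf | c | e | eSA | fS.
A: inherits non-unit rules of {A, Y} → SAA | c | eSA.
Y: inherits non-unit rules of {Y} → SAA | c.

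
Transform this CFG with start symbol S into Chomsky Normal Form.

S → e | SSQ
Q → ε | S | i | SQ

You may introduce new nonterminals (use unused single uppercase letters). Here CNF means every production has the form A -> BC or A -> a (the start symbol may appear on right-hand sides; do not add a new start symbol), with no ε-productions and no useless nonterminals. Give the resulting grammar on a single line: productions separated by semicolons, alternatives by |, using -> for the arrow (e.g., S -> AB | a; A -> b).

Nullable: {Q}; after ε-elimination: S -> e | SS | SSQ; Q -> S | i | SQ.
After unit-elimination: S -> e | SS | SSQ; Q -> e | i | SQ | SS | SSQ.
BIN: Q -> SSQ becomes Q -> SA, A -> SQ; S -> SSQ becomes S -> SB, B -> SQ.

S -> e | SB | SS; A -> SQ; B -> SQ; Q -> e | i | SA | SQ | SS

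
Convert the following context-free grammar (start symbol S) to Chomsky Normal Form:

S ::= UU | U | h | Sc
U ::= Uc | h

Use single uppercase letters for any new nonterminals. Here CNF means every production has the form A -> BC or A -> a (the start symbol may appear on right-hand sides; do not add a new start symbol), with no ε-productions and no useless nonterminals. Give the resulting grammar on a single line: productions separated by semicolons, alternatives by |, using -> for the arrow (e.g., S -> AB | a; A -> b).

No ε-productions.
After unit-elimination: S -> h | Sc | UU | Uc; U -> h | Uc.
TERM: introduce A -> c and substitute in every rule of length ≥2.

S -> h | SA | UA | UU; A -> c; U -> h | UA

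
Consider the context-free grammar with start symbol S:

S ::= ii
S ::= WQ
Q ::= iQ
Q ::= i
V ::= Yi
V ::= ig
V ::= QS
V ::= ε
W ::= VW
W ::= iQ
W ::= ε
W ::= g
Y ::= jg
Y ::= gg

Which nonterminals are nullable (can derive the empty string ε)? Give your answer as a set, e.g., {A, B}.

{V, W}

Directly nullable (have an ε-rule): {V, W}.
Not nullable: Q, S, Y — each has a terminal in every rule's right-hand side or depends on a non-nullable symbol.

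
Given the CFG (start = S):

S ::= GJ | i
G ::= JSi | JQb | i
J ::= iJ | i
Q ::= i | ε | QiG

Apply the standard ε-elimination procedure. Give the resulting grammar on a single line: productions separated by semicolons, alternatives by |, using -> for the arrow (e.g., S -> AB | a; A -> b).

S -> i | GJ; G -> i | Jb | JQb | JSi; J -> i | iJ; Q -> i | iG | QiG

Nullable set: {Q}.
G -> JQb: Q nullable, giving JQb | Jb.
Drop Q -> ε.
Q -> QiG: Q nullable, giving QiG | iG.
Unchanged (no nullable symbols): S -> GJ; S -> i; G -> JSi; G -> i; J -> i; J -> iJ; Q -> i.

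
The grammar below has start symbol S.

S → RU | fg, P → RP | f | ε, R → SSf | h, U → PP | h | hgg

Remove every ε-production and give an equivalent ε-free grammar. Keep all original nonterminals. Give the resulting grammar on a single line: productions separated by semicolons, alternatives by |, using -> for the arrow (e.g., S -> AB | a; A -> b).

Nullable set: {P, U}.
S -> RU: U nullable, giving R | RU.
Drop P -> ε.
P -> RP: P nullable, giving R | RP.
U -> PP: P, P nullable, giving P | PP.
Unchanged (no nullable symbols): S -> fg; P -> f; R -> SSf; R -> h; U -> h; U -> hgg.

S -> R | RU | fg; P -> R | f | RP; R -> h | SSf; U -> P | h | PP | hgg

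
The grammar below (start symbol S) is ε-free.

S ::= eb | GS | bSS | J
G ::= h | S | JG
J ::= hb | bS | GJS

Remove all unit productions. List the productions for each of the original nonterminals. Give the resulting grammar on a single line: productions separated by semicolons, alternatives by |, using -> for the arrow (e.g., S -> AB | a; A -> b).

Unit productions: G->S, S->J.
Unit pairs (A ⇒* B via units): (G,J), (G,S), (S,J).
S: inherits non-unit rules of {J, S} → GJS | GS | bS | bSS | eb | hb.
G: inherits non-unit rules of {G, J, S} → GJS | GS | JG | bS | bSS | eb | h | hb.
J: inherits non-unit rules of {J} → GJS | bS | hb.

S -> GS | bS | eb | hb | GJS | bSS; G -> h | GS | JG | bS | eb | hb | GJS | bSS; J -> bS | hb | GJS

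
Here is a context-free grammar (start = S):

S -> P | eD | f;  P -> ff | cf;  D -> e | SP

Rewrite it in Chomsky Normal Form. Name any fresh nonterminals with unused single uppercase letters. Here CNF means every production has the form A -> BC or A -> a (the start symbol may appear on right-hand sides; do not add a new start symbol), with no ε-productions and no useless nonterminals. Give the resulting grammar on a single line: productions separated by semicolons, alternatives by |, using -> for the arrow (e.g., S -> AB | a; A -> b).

S -> f | AB | BB | CD; A -> c; B -> f; C -> e; D -> e | SP; P -> AB | BB

No ε-productions.
After unit-elimination: S -> f | cf | eD | ff; D -> e | SP; P -> cf | ff.
TERM: introduce A -> c, C -> e, B -> f and substitute in every rule of length ≥2.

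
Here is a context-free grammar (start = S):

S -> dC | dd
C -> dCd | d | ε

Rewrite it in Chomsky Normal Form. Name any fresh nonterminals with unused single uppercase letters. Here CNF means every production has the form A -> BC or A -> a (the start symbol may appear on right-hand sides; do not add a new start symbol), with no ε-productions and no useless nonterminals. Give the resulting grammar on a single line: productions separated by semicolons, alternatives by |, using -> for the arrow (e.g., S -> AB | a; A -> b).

Nullable: {C}; after ε-elimination: S -> d | dC | dd; C -> d | dd | dCd.
No unit productions to eliminate.
TERM: introduce A -> d and substitute in every rule of length ≥2.
BIN: C -> ACA becomes C -> AB, B -> CA.

S -> d | AA | AC; A -> d; B -> CA; C -> d | AA | AB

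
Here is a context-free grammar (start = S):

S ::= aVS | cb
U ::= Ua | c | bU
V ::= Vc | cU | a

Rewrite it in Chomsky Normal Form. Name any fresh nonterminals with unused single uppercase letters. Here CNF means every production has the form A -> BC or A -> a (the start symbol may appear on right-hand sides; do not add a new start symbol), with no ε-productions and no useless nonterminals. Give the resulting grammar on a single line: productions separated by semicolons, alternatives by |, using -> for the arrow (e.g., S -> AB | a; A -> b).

No ε-productions.
No unit productions to eliminate.
TERM: introduce A -> a, C -> b, B -> c and substitute in every rule of length ≥2.
BIN: S -> AVS becomes S -> AD, D -> VS.

S -> AD | BC; A -> a; B -> c; C -> b; D -> VS; U -> c | CU | UA; V -> a | BU | VB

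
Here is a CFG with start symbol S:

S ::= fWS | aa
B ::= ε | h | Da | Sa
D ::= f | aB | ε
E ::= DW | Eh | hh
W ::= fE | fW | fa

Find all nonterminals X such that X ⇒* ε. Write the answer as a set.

Directly nullable (have an ε-rule): {B, D}.
Not nullable: E, S, W — each has a terminal in every rule's right-hand side or depends on a non-nullable symbol.

{B, D}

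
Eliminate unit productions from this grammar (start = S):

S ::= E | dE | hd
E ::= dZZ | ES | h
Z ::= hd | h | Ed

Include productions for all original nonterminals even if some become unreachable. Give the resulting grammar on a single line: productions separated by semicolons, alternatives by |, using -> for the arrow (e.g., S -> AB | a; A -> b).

S -> h | ES | dE | hd | dZZ; E -> h | ES | dZZ; Z -> h | Ed | hd

Unit productions: S->E.
Unit pairs (A ⇒* B via units): (S,E).
S: inherits non-unit rules of {E, S} → ES | dE | dZZ | h | hd.
E: inherits non-unit rules of {E} → ES | dZZ | h.
Z: inherits non-unit rules of {Z} → Ed | h | hd.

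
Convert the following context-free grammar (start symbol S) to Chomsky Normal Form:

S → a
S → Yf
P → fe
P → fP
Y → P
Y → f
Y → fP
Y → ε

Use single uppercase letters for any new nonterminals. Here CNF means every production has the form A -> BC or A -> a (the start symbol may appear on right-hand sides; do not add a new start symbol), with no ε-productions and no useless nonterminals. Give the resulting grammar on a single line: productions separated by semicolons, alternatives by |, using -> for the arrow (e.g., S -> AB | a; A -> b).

Nullable: {Y}; after ε-elimination: S -> a | f | Yf; P -> fP | fe; Y -> P | f | fP.
After unit-elimination: S -> a | f | Yf; P -> fP | fe; Y -> f | fP | fe.
TERM: introduce B -> e, A -> f and substitute in every rule of length ≥2.

S -> a | f | YA; A -> f; B -> e; P -> AB | AP; Y -> f | AB | AP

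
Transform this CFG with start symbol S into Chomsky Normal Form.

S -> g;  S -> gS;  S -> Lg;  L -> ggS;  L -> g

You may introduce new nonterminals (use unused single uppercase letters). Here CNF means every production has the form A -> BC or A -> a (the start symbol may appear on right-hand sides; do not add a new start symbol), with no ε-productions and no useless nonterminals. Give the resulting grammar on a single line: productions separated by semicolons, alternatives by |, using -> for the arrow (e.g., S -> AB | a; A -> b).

S -> g | AS | LA; A -> g; B -> AS; L -> g | AB

No ε-productions.
No unit productions to eliminate.
TERM: introduce A -> g and substitute in every rule of length ≥2.
BIN: L -> AAS becomes L -> AB, B -> AS.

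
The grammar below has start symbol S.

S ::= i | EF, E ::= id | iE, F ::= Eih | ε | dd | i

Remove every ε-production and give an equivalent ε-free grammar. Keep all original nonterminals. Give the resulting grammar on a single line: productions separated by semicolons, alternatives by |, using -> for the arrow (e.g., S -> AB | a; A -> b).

S -> E | i | EF; E -> iE | id; F -> i | dd | Eih

Nullable set: {F}.
S -> EF: F nullable, giving E | EF.
Drop F -> ε.
Unchanged (no nullable symbols): S -> i; E -> iE; E -> id; F -> Eih; F -> dd; F -> i.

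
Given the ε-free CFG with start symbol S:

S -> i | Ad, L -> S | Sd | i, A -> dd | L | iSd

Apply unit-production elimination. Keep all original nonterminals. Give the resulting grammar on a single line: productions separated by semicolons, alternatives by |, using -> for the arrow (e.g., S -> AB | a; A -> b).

Unit productions: A->L, L->S.
Unit pairs (A ⇒* B via units): (A,L), (A,S), (L,S).
S: inherits non-unit rules of {S} → Ad | i.
A: inherits non-unit rules of {A, L, S} → Ad | Sd | dd | i | iSd.
L: inherits non-unit rules of {L, S} → Ad | Sd | i.

S -> i | Ad; A -> i | Ad | Sd | dd | iSd; L -> i | Ad | Sd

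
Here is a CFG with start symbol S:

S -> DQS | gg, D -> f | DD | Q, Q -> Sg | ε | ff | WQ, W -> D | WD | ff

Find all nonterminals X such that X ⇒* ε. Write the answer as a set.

Directly nullable (have an ε-rule): {Q}.
D is nullable via D -> Q (every symbol on the right is already known nullable).
W is nullable via W -> D (every symbol on the right is already known nullable).
Not nullable: S — each has a terminal in every rule's right-hand side or depends on a non-nullable symbol.

{D, Q, W}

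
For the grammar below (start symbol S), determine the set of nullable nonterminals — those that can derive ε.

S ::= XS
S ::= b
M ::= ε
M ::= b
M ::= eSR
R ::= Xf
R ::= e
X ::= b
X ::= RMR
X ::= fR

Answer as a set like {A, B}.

{M}

Directly nullable (have an ε-rule): {M}.
Not nullable: R, S, X — each has a terminal in every rule's right-hand side or depends on a non-nullable symbol.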